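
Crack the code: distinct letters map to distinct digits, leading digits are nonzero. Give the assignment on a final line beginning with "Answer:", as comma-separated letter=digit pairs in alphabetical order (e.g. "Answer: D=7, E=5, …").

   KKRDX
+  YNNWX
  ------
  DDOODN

Step 1. [col 1: X + X ≡ N (mod 10)] no forcing yet in column 1 (carry-in 0); X=3 is free and consistent — try it, so X=3.
Step 2. [col 1: X + X ≡ N (mod 10)] in column 1 we have X+X≡N with carry-in 0; given X=3 and digits 3 already taken and all letters distinct, that pins N to 6 ⇒ N=6.
Step 3. [col 2: D + W ≡ D (mod 10)] column 2: given nothing yet, carry-in 0, and digits 3,6 already taken and all letters distinct, D+W≡D (mod 10) forces W=0. So W=0.
Step 4. [col 2: D + W ≡ D (mod 10)] column 2 (D + W ≡ D (mod 10), carry-in 0) doesn't pin D yet; pick D=1 and continue, so D=1.
Step 5. [col 3: R + N ≡ O (mod 10)] R=9 is one option consistent with column 3 (R + N ≡ O (mod 10), carry-in 0) — take it. So R=9.
Step 6. [col 3: R + N ≡ O (mod 10)] column 3 reads R+N+carry(0)=O with R=9, N=6; with digits 0,1,3,6,9 already taken and all letters distinct, the only value for O is 5 ⇒ O=5.
Step 7. [col 4: K + N ≡ O (mod 10)] column 4: given N=6, O=5, carry-in 1, and digits 0,1,3,5,6,9 already taken and all letters distinct, K+N≡O (mod 10) forces K=8. So K=8.
Step 8. [col 5: K + Y ≡ D (mod 10)] from column 5 (K=8, D=1, carry-in 1, digits 0,1,3,5,6,8,9 already taken and all letters distinct): Y must equal 2. So Y=2.

Answer: D=1, K=8, N=6, O=5, R=9, W=0, X=3, Y=2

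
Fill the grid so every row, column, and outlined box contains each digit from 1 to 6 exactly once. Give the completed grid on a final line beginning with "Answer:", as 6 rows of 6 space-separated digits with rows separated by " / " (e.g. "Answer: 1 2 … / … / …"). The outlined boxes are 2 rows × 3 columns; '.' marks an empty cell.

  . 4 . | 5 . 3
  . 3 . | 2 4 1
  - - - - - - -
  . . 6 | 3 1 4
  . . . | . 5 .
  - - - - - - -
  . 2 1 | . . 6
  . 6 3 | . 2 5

Step 1. [r3c1∈{2,5}] 2 has one home in row 3: r3c1, so r3c1=2.
Step 2. [r6c1∈{4}] nothing but 4 survives at r6c1 ⇒ r6c1=4.
Step 3. [r2c1∈{5,6}] 6 has one home in row 2: r2c1, so r2c1=6.
Step 4. [r4c2∈{1}] r4c2's peers cover all but 1. So r4c2=1.
Step 5. [r4c1∈{3}] r4c1's peers cover all but 3 ⇒ r4c1=3.
Step 6. [r2c3∈{5}] r2c3 has the single candidate 5, so r2c3=5.
Step 7. [r4c6∈{2}] r4c6's peers cover all but 2, so r4c6=2.
Step 8. [r5c1∈{5}] only 5 remains possible at r5c1. So r5c1=5.
Step 9. [r5c5∈{3}] r5c5 has the single candidate 3. So r5c5=3.
Step 10. [r4c4∈{6}] r4c4 is down to just 6, so r4c4=6.
Step 11. [r3c2∈{5}] only 5 remains possible at r3c2 ⇒ r3c2=5.
Step 12. [r1c5∈{6}] r1c5's peers cover all but 6 ⇒ r1c5=6.
Step 13. [r4c3∈{4}] r4c3 has the single candidate 4. So r4c3=4.
Step 14. [r5c4∈{4}] r5c4 is down to just 4, so r5c4=4.
Step 15. [r1c1∈{1}] r1c1 has the single candidate 1, so r1c1=1.
Step 16. [r6c4∈{1}] r6c4's peers cover all but 1, so r6c4=1.
Step 17. [r1c3∈{2}] r1c3 is down to just 2 ⇒ r1c3=2.

Answer: 1 4 2 5 6 3 / 6 3 5 2 4 1 / 2 5 6 3 1 4 / 3 1 4 6 5 2 / 5 2 1 4 3 6 / 4 6 3 1 2 5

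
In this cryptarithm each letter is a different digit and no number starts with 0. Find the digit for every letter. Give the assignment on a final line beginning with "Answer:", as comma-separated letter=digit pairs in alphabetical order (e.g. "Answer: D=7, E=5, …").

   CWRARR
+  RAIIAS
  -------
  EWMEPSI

Step 1. [col 1: R + S ≡ I (mod 10)] no forcing yet in column 1 (carry-in 0); S=9 is free and consistent — try it, so S=9.
Step 2. [E] E is the leading digit of a 7-digit sum of two 6-digit numbers; the final carry is exactly 1 ⇒ E=1.
Step 3. [col 1: R + S ≡ I (mod 10)] column 1 (R + S ≡ I (mod 10), carry-in 0) doesn't pin R yet; pick R=6 and continue. So R=6.
Step 4. [col 1: R + S ≡ I (mod 10)] in column 1 we have R+S≡I with carry-in 0; given R=6, S=9 and digits 1,6,9 already taken and all letters distinct, that pins I to 5. So I=5.
Step 5. [col 2: R + A ≡ S (mod 10)] in column 2 we have R+A≡S with carry-in 1; given R=6, S=9 and digits 1,5,6,9 already taken and all letters distinct, that pins A to 2 ⇒ A=2.
Step 6. [col 3: A + I ≡ P (mod 10)] from column 3 (A=2, I=5, carry-in 0, digits 1,2,5,6,9 already taken and all letters distinct): P must equal 7, so P=7.
Step 7. [col 5: W + A ≡ M (mod 10)] in column 5 we have W+A≡M with carry-in 1; given A=2 and digits 1,2,5,6,7,9 already taken and all letters distinct, that pins W to 0 ⇒ W=0.
Step 8. [col 5: W + A ≡ M (mod 10)] column 5: given W=0, A=2, carry-in 1, and digits 0,1,2,5,6,7,9 already taken and all letters distinct, W+A≡M (mod 10) forces M=3, so M=3.
Step 9. [col 6: C + R ≡ W (mod 10)] from column 6 (R=6, W=0, carry-in 0, digits 0,1,2,3,5,6,7,9 already taken and all letters distinct): C must equal 4, so C=4.

Answer: A=2, C=4, E=1, I=5, M=3, P=7, R=6, S=9, W=0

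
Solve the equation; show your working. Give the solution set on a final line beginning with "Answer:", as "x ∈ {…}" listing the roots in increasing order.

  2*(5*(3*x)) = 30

Step 1. [2*(5*(3*x)) = 30] LHS = 2·(…); ÷2 both sides ⇒ div: 5*(3*x) = 15.
Step 2. [5*(3*x) = 15] divide by the outer 5, so div: 3*x = 3.
Step 3. [3*x = 3] leading coefficient 3: divide by 3. So div: x = 1.

Answer: x ∈ {1}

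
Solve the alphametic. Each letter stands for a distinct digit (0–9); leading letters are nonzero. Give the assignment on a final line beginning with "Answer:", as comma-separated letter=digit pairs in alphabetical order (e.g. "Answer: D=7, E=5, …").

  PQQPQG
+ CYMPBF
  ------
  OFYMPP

Step 1. [col 1: G + F ≡ P (mod 10)] column 1 (G + F ≡ P (mod 10), carry-in 0) doesn't pin F yet; pick F=5 and continue, so F=5.
Step 2. [col 1: G + F ≡ P (mod 10)] column 1 (G + F ≡ P (mod 10), carry-in 0) doesn't pin P yet; pick P=4 and continue, so P=4.
Step 3. [col 1: G + F ≡ P (mod 10)] from column 1 (F=5, P=4, carry-in 0, digits 4,5 already taken and all letters distinct): G must equal 9. So G=9.
Step 4. [col 2: Q + B ≡ P (mod 10)] several values work for Q in column 2 (Q + B ≡ P (mod 10), carry-in 1); try Q=3. So Q=3.
Step 5. [col 2: Q + B ≡ P (mod 10)] column 2: given Q=3, P=4, carry-in 1, and digits 3,4,5,9 already taken and all letters distinct, Q+B≡P (mod 10) forces B=0, so B=0.
Step 6. [col 3: P + P ≡ M (mod 10)] in column 3 we have P+P≡M with carry-in 0; given P=4 and digits 0,3,4,5,9 already taken and all letters distinct, that pins M to 8, so M=8.
Step 7. [col 4: Q + M ≡ Y (mod 10)] from column 4 (Q=3, M=8, carry-in 0, digits 0,3,4,5,8,9 already taken and all letters distinct): Y must equal 1 ⇒ Y=1.
Step 8. [col 6: P + C ≡ O (mod 10)] in column 6 we have P+C≡O with carry-in 0; given P=4 and digits 0,1,3,4,5,8,9 already taken and all letters distinct, that pins O to 6 ⇒ O=6.
Step 9. [col 6: P + C ≡ O (mod 10)] column 6 reads P+C+carry(0)=O with P=4, O=6; with digits 0,1,3,4,5,6,8,9 already taken and all letters distinct, the only value for C is 2. So C=2.

Answer: B=0, C=2, F=5, G=9, M=8, O=6, P=4, Q=3, Y=1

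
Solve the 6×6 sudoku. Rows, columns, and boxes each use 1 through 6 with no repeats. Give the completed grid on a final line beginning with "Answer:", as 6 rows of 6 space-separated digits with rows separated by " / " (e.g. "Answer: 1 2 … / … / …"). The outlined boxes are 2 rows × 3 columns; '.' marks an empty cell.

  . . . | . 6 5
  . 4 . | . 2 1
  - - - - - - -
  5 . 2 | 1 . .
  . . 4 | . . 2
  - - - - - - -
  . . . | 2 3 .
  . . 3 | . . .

Step 1. [r3c6∈{3,4,6}] r3c6 is the only open cell in col 6 admitting 3, so r3c6=3.
Step 2. [r4c4∈{5,6}] box 4 places 6 nowhere but r4c4 ⇒ r4c4=6.
Step 3. [r6c5∈{1,4,5}] across col 5, 1 lands solely at r6c5, so r6c5=1.
Step 4. [r1c3∈{1}] r1c3's peers cover all but 1, so r1c3=1.
Step 5. [r6c4∈{4,5}] 5 has one home in col 4: r6c4 ⇒ r6c4=5.
Step 6. [r5c2∈{1,5,6}] r5c2 is the only open cell in col 2 admitting 5, so r5c2=5.
Step 7. [r5c3∈{6}] r5c3 is down to just 6 ⇒ r5c3=6.
Step 8. [r6c2∈{2}] only 2 remains possible at r6c2 ⇒ r6c2=2.
Step 9. [r1c2∈{3}] r1c2 is down to just 3, so r1c2=3.
Step 10. [r6c1∈{4}] nothing but 4 survives at r6c1. So r6c1=4.
Step 11. [r5c1∈{1}] only 1 remains possible at r5c1 ⇒ r5c1=1.
Step 12. [r4c5∈{5}] r4c5 is down to just 5 ⇒ r4c5=5.
Step 13. [r3c2∈{6}] r3c2 is down to just 6. So r3c2=6.
Step 14. [r4c1∈{3}] r4c1's peers cover all but 3 ⇒ r4c1=3.
Step 15. [r1c4∈{4}] nothing but 4 survives at r1c4, so r1c4=4.
Step 16. [r6c6∈{6}] nothing but 6 survives at r6c6. So r6c6=6.
Step 17. [r4c2∈{1}] r4c2's peers cover all but 1 ⇒ r4c2=1.
Step 18. [r5c6∈{4}] nothing but 4 survives at r5c6, so r5c6=4.
Step 19. [r2c1∈{6}] only 6 remains possible at r2c1. So r2c1=6.
Step 20. [r1c1∈{2}] r1c1 is down to just 2, so r1c1=2.
Step 21. [r2c3∈{5}] r2c3 is down to just 5 ⇒ r2c3=5.
Step 22. [r3c5∈{4}] r3c5's peers cover all but 4, so r3c5=4.
Step 23. [r2c4∈{3}] nothing but 3 survives at r2c4, so r2c4=3.

Answer: 2 3 1 4 6 5 / 6 4 5 3 2 1 / 5 6 2 1 4 3 / 3 1 4 6 5 2 / 1 5 6 2 3 4 / 4 2 3 5 1 6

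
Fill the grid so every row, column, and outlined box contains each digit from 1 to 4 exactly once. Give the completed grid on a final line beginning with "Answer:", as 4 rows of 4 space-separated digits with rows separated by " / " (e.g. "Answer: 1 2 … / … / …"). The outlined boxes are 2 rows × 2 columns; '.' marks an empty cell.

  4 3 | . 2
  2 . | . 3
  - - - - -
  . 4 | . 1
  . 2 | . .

Step 1. [r3c1∈{3}] r3c1's peers cover all but 3 ⇒ r3c1=3.
Step 2. [r2c3∈{1,4}] across row 2, 4 lands solely at r2c3, so r2c3=4.
Step 3. [r1c3∈{1}] nothing but 1 survives at r1c3, so r1c3=1.
Step 4. [r3c3∈{2}] nothing but 2 survives at r3c3, so r3c3=2.
Step 5. [r4c1∈{1}] r4c1 is down to just 1, so r4c1=1.
Step 6. [r2c2∈{1}] only 1 remains possible at r2c2, so r2c2=1.
Step 7. [r4c3∈{3}] r4c3's peers cover all but 3 ⇒ r4c3=3.
Step 8. [r4c4∈{4}] only 4 remains possible at r4c4. So r4c4=4.

Answer: 4 3 1 2 / 2 1 4 3 / 3 4 2 1 / 1 2 3 4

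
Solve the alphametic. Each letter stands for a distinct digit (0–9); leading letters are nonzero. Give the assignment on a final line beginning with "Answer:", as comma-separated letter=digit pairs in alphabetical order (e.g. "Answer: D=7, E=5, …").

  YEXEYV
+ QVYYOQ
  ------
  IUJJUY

Step 1. [col 1: V + Q ≡ Y (mod 10)] several values work for V in column 1 (V + Q ≡ Y (mod 10), carry-in 0); try V=9. So V=9.
Step 2. [col 1: V + Q ≡ Y (mod 10)] column 1 (V + Q ≡ Y (mod 10), carry-in 0) doesn't pin Y yet; pick Y=3 and continue. So Y=3.
Step 3. [col 1: V + Q ≡ Y (mod 10)] column 1 reads V+Q+carry(0)=Y with V=9, Y=3; with digits 3,9 already taken and all letters distinct, the only value for Q is 4 ⇒ Q=4.
Step 4. [col 2: Y + O ≡ U (mod 10)] no forcing yet in column 2 (carry-in 1); O=6 is free and consistent — try it. So O=6.
Step 5. [col 2: Y + O ≡ U (mod 10)] in column 2 we have Y+O≡U with carry-in 1; given Y=3, O=6 and digits 3,4,6,9 already taken and all letters distinct, that pins U to 0. So U=0.
Step 6. [col 3: E + Y ≡ J (mod 10)] no forcing yet in column 3 (carry-in 1); E=1 is free and consistent — try it, so E=1.
Step 7. [col 3: E + Y ≡ J (mod 10)] from column 3 (E=1, Y=3, carry-in 1, digits 0,1,3,4,6,9 already taken and all letters distinct): J must equal 5 ⇒ J=5.
Step 8. [col 4: X + Y ≡ J (mod 10)] column 4 reads X+Y+carry(0)=J with Y=3, J=5; with digits 0,1,3,4,5,6,9 already taken and all letters distinct, the only value for X is 2 ⇒ X=2.
Step 9. [col 6: Y + Q ≡ I (mod 10)] from column 6 (Y=3, Q=4, carry-in 1, digits 0,1,2,3,4,5,6,9 already taken and all letters distinct): I must equal 8 ⇒ I=8.

Answer: E=1, I=8, J=5, O=6, Q=4, U=0, V=9, X=2, Y=3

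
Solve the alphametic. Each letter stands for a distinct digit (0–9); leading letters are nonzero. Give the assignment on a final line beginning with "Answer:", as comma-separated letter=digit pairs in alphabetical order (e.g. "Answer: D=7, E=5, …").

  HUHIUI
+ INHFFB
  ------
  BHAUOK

Step 1. [col 1: I + B ≡ K (mod 10)] no forcing yet in column 1 (carry-in 0); I=1 is free and consistent — try it, so I=1.
Step 2. [col 1: I + B ≡ K (mod 10)] B=7 is one option consistent with column 1 (I + B ≡ K (mod 10), carry-in 0) — take it ⇒ B=7.
Step 3. [col 1: I + B ≡ K (mod 10)] from column 1 (I=1, B=7, carry-in 0, digits 1,7 already taken and all letters distinct): K must equal 8. So K=8.
Step 4. [col 2: U + F ≡ O (mod 10)] F=4 is one option consistent with column 2 (U + F ≡ O (mod 10), carry-in 0) — take it ⇒ F=4.
Step 5. [col 2: U + F ≡ O (mod 10)] no forcing yet in column 2 (carry-in 0); O=9 is free and consistent — try it, so O=9.
Step 6. [col 2: U + F ≡ O (mod 10)] column 2: given F=4, O=9, carry-in 0, and digits 1,4,7,8,9 already taken and all letters distinct, U+F≡O (mod 10) forces U=5. So U=5.
Step 7. [col 4: H + H ≡ A (mod 10)] no forcing yet in column 4 (carry-in 0); A=2 is free and consistent — try it. So A=2.
Step 8. [col 4: H + H ≡ A (mod 10)] in column 4 we have H+H≡A with carry-in 0; given A=2 and digits 1,2,4,5,7,8,9 already taken and all letters distinct, that pins H to 6, so H=6.
Step 9. [col 5: U + N ≡ H (mod 10)] from column 5 (U=5, H=6, carry-in 1, digits 1,2,4,5,6,7,8,9 already taken and all letters distinct): N must equal 0, so N=0.

Answer: A=2, B=7, F=4, H=6, I=1, K=8, N=0, O=9, U=5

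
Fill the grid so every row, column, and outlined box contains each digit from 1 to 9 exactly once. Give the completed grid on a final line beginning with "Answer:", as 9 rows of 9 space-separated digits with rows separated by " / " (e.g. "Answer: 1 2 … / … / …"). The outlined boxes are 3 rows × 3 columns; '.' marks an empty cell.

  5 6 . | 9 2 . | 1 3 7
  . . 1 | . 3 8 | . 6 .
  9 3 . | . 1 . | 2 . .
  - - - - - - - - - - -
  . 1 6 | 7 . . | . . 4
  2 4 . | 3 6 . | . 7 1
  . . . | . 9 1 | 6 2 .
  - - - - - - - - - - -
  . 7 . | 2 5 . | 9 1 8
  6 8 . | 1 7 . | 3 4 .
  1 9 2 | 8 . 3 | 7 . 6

Step 1. [r3c9∈{5}] r3c9 has the single candidate 5. So r3c9=5.
Step 2. [r1c6∈{4}] r1c6's peers cover all but 4 ⇒ r1c6=4.
Step 3. [r3c3∈{4,7,8}] 4 has one home in row 3: r3c3, so r3c3=4.
Step 4. [r6c3∈{3,5,7,8}] in col 3, 7 fits only at r6c3 ⇒ r6c3=7.
Step 5. [r5c6∈{5}] only 5 remains possible at r5c6 ⇒ r5c6=5.
Step 6. [r5c7∈{8}] r5c7 has the single candidate 8 ⇒ r5c7=8.
Step 7. [r4c1∈{3,8}] row 4 places 3 nowhere but r4c1 ⇒ r4c1=3.
Step 8. [r3c6∈{6,7}] across row 3, 7 lands solely at r3c6. So r3c6=7.
Step 9. [r4c7∈{5}] only 5 remains possible at r4c7, so r4c7=5.
Step 10. [r4c8∈{9}] r4c8 has the single candidate 9. So r4c8=9.
Step 11. [r2c4∈{5}] r2c4 is down to just 5 ⇒ r2c4=5.
Step 12. [r8c3∈{5}] r8c3 is down to just 5. So r8c3=5.
Step 13. [r1c3∈{8}] only 8 remains possible at r1c3 ⇒ r1c3=8.
Step 14. [r6c2∈{5}] r6c2 has the single candidate 5 ⇒ r6c2=5.
Step 15. [r2c1∈{7}] only 7 remains possible at r2c1. So r2c1=7.
Step 16. [r9c5∈{4}] only 4 remains possible at r9c5, so r9c5=4.
Step 17. [r6c9∈{3}] only 3 remains possible at r6c9 ⇒ r6c9=3.
Step 18. [r7c6∈{6}] nothing but 6 survives at r7c6. So r7c6=6.
Step 19. [r4c5∈{8}] r4c5's peers cover all but 8. So r4c5=8.
Step 20. [r3c8∈{8}] r3c8 has the single candidate 8 ⇒ r3c8=8.
Step 21. [r4c6∈{2}] only 2 remains possible at r4c6. So r4c6=2.
Step 22. [r2c9∈{9}] nothing but 9 survives at r2c9, so r2c9=9.
Step 23. [r8c9∈{2}] r8c9's peers cover all but 2, so r8c9=2.
Step 24. [r6c4∈{4}] only 4 remains possible at r6c4, so r6c4=4.
Step 25. [r7c1∈{4}] only 4 remains possible at r7c1. So r7c1=4.
Step 26. [r9c8∈{5}] r9c8's peers cover all but 5 ⇒ r9c8=5.
Step 27. [r8c6∈{9}] nothing but 9 survives at r8c6 ⇒ r8c6=9.
Step 28. [r7c3∈{3}] nothing but 3 survives at r7c3 ⇒ r7c3=3.
Step 29. [r5c3∈{9}] only 9 remains possible at r5c3 ⇒ r5c3=9.
Step 30. [r6c1∈{8}] only 8 remains possible at r6c1 ⇒ r6c1=8.
Step 31. [r3c4∈{6}] only 6 remains possible at r3c4, so r3c4=6.
Step 32. [r2c2∈{2}] only 2 remains possible at r2c2 ⇒ r2c2=2.
Step 33. [r2c7∈{4}] r2c7's peers cover all but 4, so r2c7=4.

Answer: 5 6 8 9 2 4 1 3 7 / 7 2 1 5 3 8 4 6 9 / 9 3 4 6 1 7 2 8 5 / 3 1 6 7 8 2 5 9 4 / 2 4 9 3 6 5 8 7 1 / 8 5 7 4 9 1 6 2 3 / 4 7 3 2 5 6 9 1 8 / 6 8 5 1 7 9 3 4 2 / 1 9 2 8 4 3 7 5 6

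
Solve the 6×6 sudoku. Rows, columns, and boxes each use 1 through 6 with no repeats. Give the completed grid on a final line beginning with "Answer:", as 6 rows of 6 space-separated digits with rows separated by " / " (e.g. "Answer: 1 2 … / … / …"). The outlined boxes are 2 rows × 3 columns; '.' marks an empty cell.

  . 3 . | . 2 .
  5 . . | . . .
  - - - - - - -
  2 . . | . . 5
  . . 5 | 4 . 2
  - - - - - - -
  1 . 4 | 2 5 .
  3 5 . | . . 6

Step 1. [r4c5∈{1,3,6}] r4c5 is the only open cell in row 4 admitting 3 ⇒ r4c5=3.
Step 2. [r4c1∈{6}] nothing but 6 survives at r4c1. So r4c1=6.
Step 3. [r6c4∈{1}] nothing but 1 survives at r6c4, so r6c4=1.
Step 4. [r2c2∈{1,2,4,6}] r2c2 is the only open cell in col 2 admitting 2 ⇒ r2c2=2.
Step 5. [r3c5∈{1,6}] box 4 places 1 nowhere but r3c5. So r3c5=1.
Step 6. [r2c5∈{4,6}] 6 has one home in col 5: r2c5. So r2c5=6.
Step 7. [r2c6∈{1,3,4}] 4 has one home in row 2: r2c6, so r2c6=4.
Step 8. [r1c6∈{1}] r1c6's peers cover all but 1 ⇒ r1c6=1.
Step 9. [r2c4∈{3}] nothing but 3 survives at r2c4. So r2c4=3.
Step 10. [r3c3∈{3}] r3c3 is down to just 3, so r3c3=3.
Step 11. [r1c3∈{6}] r1c3 has the single candidate 6 ⇒ r1c3=6.
Step 12. [r1c1∈{4}] only 4 remains possible at r1c1. So r1c1=4.
Step 13. [r1c4∈{5}] r1c4 has the single candidate 5. So r1c4=5.
Step 14. [r3c4∈{6}] r3c4 is down to just 6. So r3c4=6.
Step 15. [r3c2∈{4}] r3c2's peers cover all but 4 ⇒ r3c2=4.
Step 16. [r6c3∈{2}] r6c3 is down to just 2 ⇒ r6c3=2.
Step 17. [r6c5∈{4}] r6c5 is down to just 4. So r6c5=4.
Step 18. [r5c2∈{6}] r5c2's peers cover all but 6, so r5c2=6.
Step 19. [r4c2∈{1}] r4c2 has the single candidate 1, so r4c2=1.
Step 20. [r2c3∈{1}] r2c3 has the single candidate 1 ⇒ r2c3=1.
Step 21. [r5c6∈{3}] r5c6 has the single candidate 3, so r5c6=3.

Answer: 4 3 6 5 2 1 / 5 2 1 3 6 4 / 2 4 3 6 1 5 / 6 1 5 4 3 2 / 1 6 4 2 5 3 / 3 5 2 1 4 6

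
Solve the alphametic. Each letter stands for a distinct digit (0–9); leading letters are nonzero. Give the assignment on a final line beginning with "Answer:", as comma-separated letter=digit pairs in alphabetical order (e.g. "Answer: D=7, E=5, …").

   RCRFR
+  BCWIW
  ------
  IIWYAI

Step 1. [col 1: R + W ≡ I (mod 10)] several values work for W in column 1 (R + W ≡ I (mod 10), carry-in 0); try W=5, so W=5.
Step 2. [col 1: R + W ≡ I (mod 10)] no forcing yet in column 1 (carry-in 0); R=6 is free and consistent — try it ⇒ R=6.
Step 3. [col 1: R + W ≡ I (mod 10)] column 1 reads R+W+carry(0)=I with R=6, W=5; with digits 5,6 already taken and all letters distinct, the only value for I is 1, so I=1.
Step 4. [col 2: F + I ≡ A (mod 10)] no forcing yet in column 2 (carry-in 1); A=0 is free and consistent — try it, so A=0.
Step 5. [col 2: F + I ≡ A (mod 10)] column 2 reads F+I+carry(1)=A with I=1, A=0; with digits 0,1,5,6 already taken and all letters distinct, the only value for F is 8 ⇒ F=8.
Step 6. [col 3: R + W ≡ Y (mod 10)] from column 3 (R=6, W=5, carry-in 1, digits 0,1,5,6,8 already taken and all letters distinct): Y must equal 2. So Y=2.
Step 7. [col 4: C + C ≡ W (mod 10)] in column 4 we have C+C≡W with carry-in 1; given W=5 and digits 0,1,2,5,6,8 already taken and all letters distinct, that pins C to 7. So C=7.
Step 8. [col 5: R + B ≡ I (mod 10)] from column 5 (R=6, I=1, carry-in 1, digits 0,1,2,5,6,7,8 already taken and all letters distinct): B must equal 4, so B=4.

Answer: A=0, B=4, C=7, F=8, I=1, R=6, W=5, Y=2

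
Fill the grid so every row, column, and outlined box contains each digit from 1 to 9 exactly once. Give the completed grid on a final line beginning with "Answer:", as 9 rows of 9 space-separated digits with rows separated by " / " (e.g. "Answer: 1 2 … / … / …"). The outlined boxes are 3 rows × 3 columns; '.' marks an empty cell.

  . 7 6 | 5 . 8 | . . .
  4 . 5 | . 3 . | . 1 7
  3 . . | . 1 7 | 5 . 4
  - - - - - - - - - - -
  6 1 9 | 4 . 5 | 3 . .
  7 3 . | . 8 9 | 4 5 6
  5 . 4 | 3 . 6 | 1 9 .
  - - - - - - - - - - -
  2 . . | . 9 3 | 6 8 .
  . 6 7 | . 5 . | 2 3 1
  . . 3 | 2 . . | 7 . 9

Step 1. [r6c2∈{2,8}] in box 4, 8 fits only at r6c2, so r6c2=8.
Step 2. [r6c9∈{2}] only 2 remains possible at r6c9, so r6c9=2.
Step 3. [r9c8∈{4}] r9c8 has the single candidate 4. So r9c8=4.
Step 4. [r1c7∈{9}] r1c7's peers cover all but 9, so r1c7=9.
Step 5. [r2c4∈{6,9}] across row 2, 6 lands solely at r2c4. So r2c4=6.
Step 6. [r1c8∈{2}] nothing but 2 survives at r1c8 ⇒ r1c8=2.
Step 7. [r9c1∈{1,8}] in row 9, 8 fits only at r9c1 ⇒ r9c1=8.
Step 8. [r2c2∈{2,9}] in row 2, 9 fits only at r2c2, so r2c2=9.
Step 9. [r3c2∈{2}] r3c2 is down to just 2. So r3c2=2.
Step 10. [r6c5∈{7}] r6c5 has the single candidate 7, so r6c5=7.
Step 11. [r7c9∈{5}] r7c9's peers cover all but 5, so r7c9=5.
Step 12. [r9c6∈{1}] r9c6 has the single candidate 1. So r9c6=1.
Step 13. [r1c5∈{4}] nothing but 4 survives at r1c5. So r1c5=4.
Step 14. [r4c8∈{7}] nothing but 7 survives at r4c8 ⇒ r4c8=7.
Step 15. [r7c4∈{7}] nothing but 7 survives at r7c4. So r7c4=7.
Step 16. [r5c3∈{2}] r5c3 has the single candidate 2, so r5c3=2.
Step 17. [r7c3∈{1}] only 1 remains possible at r7c3, so r7c3=1.
Step 18. [r7c2∈{4}] nothing but 4 survives at r7c2, so r7c2=4.
Step 19. [r2c7∈{8}] r2c7's peers cover all but 8, so r2c7=8.
Step 20. [r5c4∈{1}] only 1 remains possible at r5c4. So r5c4=1.
Step 21. [r9c2∈{5}] r9c2 is down to just 5. So r9c2=5.
Step 22. [r8c1∈{9}] r8c1 is down to just 9. So r8c1=9.
Step 23. [r8c6∈{4}] r8c6's peers cover all but 4 ⇒ r8c6=4.
Step 24. [r2c6∈{2}] nothing but 2 survives at r2c6, so r2c6=2.
Step 25. [r3c8∈{6}] r3c8 is down to just 6 ⇒ r3c8=6.
Step 26. [r1c1∈{1}] r1c1 has the single candidate 1 ⇒ r1c1=1.
Step 27. [r4c5∈{2}] nothing but 2 survives at r4c5 ⇒ r4c5=2.
Step 28. [r3c4∈{9}] r3c4 is down to just 9, so r3c4=9.
Step 29. [r9c5∈{6}] nothing but 6 survives at r9c5. So r9c5=6.
Step 30. [r1c9∈{3}] r1c9's peers cover all but 3, so r1c9=3.
Step 31. [r3c3∈{8}] only 8 remains possible at r3c3, so r3c3=8.
Step 32. [r4c9∈{8}] nothing but 8 survives at r4c9. So r4c9=8.
Step 33. [r8c4∈{8}] r8c4 is down to just 8, so r8c4=8.

Answer: 1 7 6 5 4 8 9 2 3 / 4 9 5 6 3 2 8 1 7 / 3 2 8 9 1 7 5 6 4 / 6 1 9 4 2 5 3 7 8 / 7 3 2 1 8 9 4 5 6 / 5 8 4 3 7 6 1 9 2 / 2 4 1 7 9 3 6 8 5 / 9 6 7 8 5 4 2 3 1 / 8 5 3 2 6 1 7 4 9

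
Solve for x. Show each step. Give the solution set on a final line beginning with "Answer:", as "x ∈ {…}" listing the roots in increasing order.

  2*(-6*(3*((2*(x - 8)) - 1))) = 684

Step 1. [2*(-6*(3*((2*(x - 8)) - 1))) = 684] divide by the outer 2 ⇒ div: -6*(3*((2*(x - 8)) - 1)) = 342.
Step 2. [-6*(3*((2*(x - 8)) - 1)) = 342] divide by the outer -6 ⇒ div: 3*((2*(x - 8)) - 1) = -57.
Step 3. [3*((2*(x - 8)) - 1) = -57] divide by the outer 3 ⇒ div: (2*(x - 8)) - 1 = -19.
Step 4. [(2*(x - 8)) - 1 = -19] 1 comes off first (add 1), so sub: 2*(x - 8) = -18.
Step 5. [2*(x - 8) = -18] divide by the outer 2, so div: x - 8 = -9.
Step 6. [x - 8 = -9] 8 comes off first (add 8) ⇒ sub: x = -1.

Answer: x ∈ {-1}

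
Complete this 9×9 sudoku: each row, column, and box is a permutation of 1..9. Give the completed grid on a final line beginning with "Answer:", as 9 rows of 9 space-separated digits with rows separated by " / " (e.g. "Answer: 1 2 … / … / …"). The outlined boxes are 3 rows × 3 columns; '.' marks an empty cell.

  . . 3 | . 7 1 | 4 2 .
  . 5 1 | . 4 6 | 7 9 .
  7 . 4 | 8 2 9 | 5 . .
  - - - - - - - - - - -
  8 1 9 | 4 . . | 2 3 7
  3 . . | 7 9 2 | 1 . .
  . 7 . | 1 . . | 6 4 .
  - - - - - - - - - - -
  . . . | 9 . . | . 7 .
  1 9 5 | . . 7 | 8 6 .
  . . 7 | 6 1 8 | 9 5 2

Step 1. [r7c2∈{2,3,4,6,8}] in col 2, 2 fits only at r7c2 ⇒ r7c2=2.
Step 2. [r3c9∈{1,3,6}] r3c9 is the only open cell in row 3 admitting 3, so r3c9=3.
Step 3. [r7c6∈{3,4,5}] col 6 places 4 nowhere but r7c6 ⇒ r7c6=4.
Step 4. [r6c1∈{2,5}] across col 1, 5 lands solely at r6c1, so r6c1=5.
Step 5. [r2c9∈{8}] nothing but 8 survives at r2c9, so r2c9=8.
Step 6. [r8c5∈{3}] r8c5's peers cover all but 3, so r8c5=3.
Step 7. [r3c2∈{6}] only 6 remains possible at r3c2, so r3c2=6.
Step 8. [r7c5∈{5}] r7c5 has the single candidate 5, so r7c5=5.
Step 9. [r7c1∈{6}] r7c1 is down to just 6 ⇒ r7c1=6.
Step 10. [r5c2∈{4}] r5c2's peers cover all but 4. So r5c2=4.
Step 11. [r1c9∈{6}] r1c9 has the single candidate 6. So r1c9=6.
Step 12. [r5c9∈{5}] r5c9's peers cover all but 5 ⇒ r5c9=5.
Step 13. [r5c8∈{8}] only 8 remains possible at r5c8, so r5c8=8.
Step 14. [r6c3∈{2}] r6c3 has the single candidate 2 ⇒ r6c3=2.
Step 15. [r2c4∈{3}] r2c4 has the single candidate 3. So r2c4=3.
Step 16. [r6c9∈{9}] only 9 remains possible at r6c9 ⇒ r6c9=9.
Step 17. [r3c8∈{1}] nothing but 1 survives at r3c8, so r3c8=1.
Step 18. [r1c2∈{8}] r1c2 is down to just 8, so r1c2=8.
Step 19. [r4c6∈{5}] r4c6 has the single candidate 5 ⇒ r4c6=5.
Step 20. [r6c5∈{8}] nothing but 8 survives at r6c5, so r6c5=8.
Step 21. [r4c5∈{6}] r4c5's peers cover all but 6, so r4c5=6.
Step 22. [r7c7∈{3}] only 3 remains possible at r7c7. So r7c7=3.
Step 23. [r6c6∈{3}] r6c6 has the single candidate 3. So r6c6=3.
Step 24. [r5c3∈{6}] nothing but 6 survives at r5c3. So r5c3=6.
Step 25. [r1c1∈{9}] r1c1's peers cover all but 9. So r1c1=9.
Step 26. [r7c3∈{8}] nothing but 8 survives at r7c3 ⇒ r7c3=8.
Step 27. [r9c1∈{4}] r9c1 has the single candidate 4. So r9c1=4.
Step 28. [r9c2∈{3}] only 3 remains possible at r9c2 ⇒ r9c2=3.
Step 29. [r8c9∈{4}] nothing but 4 survives at r8c9 ⇒ r8c9=4.
Step 30. [r7c9∈{1}] nothing but 1 survives at r7c9. So r7c9=1.
Step 31. [r8c4∈{2}] only 2 remains possible at r8c4, so r8c4=2.
Step 32. [r2c1∈{2}] r2c1 is down to just 2, so r2c1=2.
Step 33. [r1c4∈{5}] only 5 remains possible at r1c4. So r1c4=5.

Answer: 9 8 3 5 7 1 4 2 6 / 2 5 1 3 4 6 7 9 8 / 7 6 4 8 2 9 5 1 3 / 8 1 9 4 6 5 2 3 7 / 3 4 6 7 9 2 1 8 5 / 5 7 2 1 8 3 6 4 9 / 6 2 8 9 5 4 3 7 1 / 1 9 5 2 3 7 8 6 4 / 4 3 7 6 1 8 9 5 2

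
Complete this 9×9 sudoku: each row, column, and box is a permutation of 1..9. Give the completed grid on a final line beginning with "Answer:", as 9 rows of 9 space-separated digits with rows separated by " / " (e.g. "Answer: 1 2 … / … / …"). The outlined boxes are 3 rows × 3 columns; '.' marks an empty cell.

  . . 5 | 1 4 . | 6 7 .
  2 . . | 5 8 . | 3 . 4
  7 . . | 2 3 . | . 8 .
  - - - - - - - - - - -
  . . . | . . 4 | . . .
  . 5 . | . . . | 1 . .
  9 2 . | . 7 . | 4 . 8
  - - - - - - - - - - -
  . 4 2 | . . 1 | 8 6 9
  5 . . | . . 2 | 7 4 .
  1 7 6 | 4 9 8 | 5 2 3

Step 1. [r7c1∈{3}] only 3 remains possible at r7c1, so r7c1=3.
Step 2. [r4c5∈{1,2,5,6}] 1 has one home in col 5: r4c5. So r4c5=1.
Step 3. [r3c7∈{9}] r3c7 is down to just 9. So r3c7=9.
Step 4. [r8c4∈{3,6}] row 8 places 3 nowhere but r8c4, so r8c4=3.
Step 5. [r6c4∈{6}] only 6 remains possible at r6c4 ⇒ r6c4=6.
Step 6. [r1c2∈{3,8,9}] r1c2 is the only open cell in row 1 admitting 3 ⇒ r1c2=3.
Step 7. [r5c1∈{4,6,8}] in col 1, 4 fits only at r5c1, so r5c1=4.
Step 8. [r2c8∈{1}] r2c8's peers cover all but 1, so r2c8=1.
Step 9. [r4c1∈{6,8}] 6 has one home in col 1: r4c1 ⇒ r4c1=6.
Step 10. [r4c2∈{8}] nothing but 8 survives at r4c2. So r4c2=8.
Step 11. [r4c4∈{9}] nothing but 9 survives at r4c4, so r4c4=9.
Step 12. [r2c3∈{9}] r2c3's peers cover all but 9 ⇒ r2c3=9.
Step 13. [r5c6∈{3}] r5c6's peers cover all but 3. So r5c6=3.
Step 14. [r1c9∈{2}] r1c9's peers cover all but 2 ⇒ r1c9=2.
Step 15. [r3c6∈{6}] r3c6's peers cover all but 6, so r3c6=6.
Step 16. [r6c3∈{1,3}] 1 has one home in row 6: r6c3, so r6c3=1.
Step 17. [r6c8∈{3,5}] row 6 places 3 nowhere but r6c8, so r6c8=3.
Step 18. [r5c3∈{7}] only 7 remains possible at r5c3 ⇒ r5c3=7.
Step 19. [r4c8∈{5}] nothing but 5 survives at r4c8 ⇒ r4c8=5.
Step 20. [r4c9∈{7}] only 7 remains possible at r4c9 ⇒ r4c9=7.
Step 21. [r1c6∈{9}] nothing but 9 survives at r1c6. So r1c6=9.
Step 22. [r2c2∈{6}] nothing but 6 survives at r2c2 ⇒ r2c2=6.
Step 23. [r2c6∈{7}] nothing but 7 survives at r2c6 ⇒ r2c6=7.
Step 24. [r5c5∈{2}] r5c5 has the single candidate 2 ⇒ r5c5=2.
Step 25. [r3c9∈{5}] r3c9 is down to just 5, so r3c9=5.
Step 26. [r8c2∈{9}] nothing but 9 survives at r8c2 ⇒ r8c2=9.
Step 27. [r5c8∈{9}] r5c8 has the single candidate 9. So r5c8=9.
Step 28. [r3c3∈{4}] only 4 remains possible at r3c3, so r3c3=4.
Step 29. [r8c3∈{8}] nothing but 8 survives at r8c3, so r8c3=8.
Step 30. [r3c2∈{1}] r3c2 has the single candidate 1, so r3c2=1.
Step 31. [r6c6∈{5}] r6c6 is down to just 5, so r6c6=5.
Step 32. [r5c4∈{8}] r5c4's peers cover all but 8. So r5c4=8.
Step 33. [r8c9∈{1}] only 1 remains possible at r8c9. So r8c9=1.
Step 34. [r1c1∈{8}] nothing but 8 survives at r1c1, so r1c1=8.
Step 35. [r4c3∈{3}] only 3 remains possible at r4c3, so r4c3=3.
Step 36. [r7c5∈{5}] only 5 remains possible at r7c5. So r7c5=5.
Step 37. [r7c4∈{7}] r7c4 has the single candidate 7. So r7c4=7.
Step 38. [r4c7∈{2}] r4c7 is down to just 2, so r4c7=2.
Step 39. [r5c9∈{6}] nothing but 6 survives at r5c9, so r5c9=6.
Step 40. [r8c5∈{6}] r8c5 is down to just 6. So r8c5=6.

Answer: 8 3 5 1 4 9 6 7 2 / 2 6 9 5 8 7 3 1 4 / 7 1 4 2 3 6 9 8 5 / 6 8 3 9 1 4 2 5 7 / 4 5 7 8 2 3 1 9 6 / 9 2 1 6 7 5 4 3 8 / 3 4 2 7 5 1 8 6 9 / 5 9 8 3 6 2 7 4 1 / 1 7 6 4 9 8 5 2 3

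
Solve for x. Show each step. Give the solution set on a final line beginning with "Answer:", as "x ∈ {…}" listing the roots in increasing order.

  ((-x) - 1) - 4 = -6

Step 1. [((-x) - 1) - 4 = -6] -4 is outermost — add 4 both sides ⇒ sub: (-x) - 1 = -2.
Step 2. [(-x) - 1 = -2] 1 comes off first (add 1), so sub: -x = -1.
Step 3. [-x = -1] flip signs both sides. So neg: x = 1.

Answer: x ∈ {1}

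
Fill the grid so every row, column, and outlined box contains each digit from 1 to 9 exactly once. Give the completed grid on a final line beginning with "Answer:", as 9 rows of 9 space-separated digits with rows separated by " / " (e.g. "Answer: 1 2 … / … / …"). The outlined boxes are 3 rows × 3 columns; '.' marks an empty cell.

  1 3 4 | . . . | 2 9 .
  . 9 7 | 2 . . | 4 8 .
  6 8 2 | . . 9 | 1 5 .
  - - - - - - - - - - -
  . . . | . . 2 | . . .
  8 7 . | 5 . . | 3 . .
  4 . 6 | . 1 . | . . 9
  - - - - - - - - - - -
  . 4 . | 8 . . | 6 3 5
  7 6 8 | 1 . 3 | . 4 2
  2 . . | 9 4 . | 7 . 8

Step 1. [r4c1∈{3,5,9}] in col 1, 3 fits only at r4c1, so r4c1=3.
Step 2. [r7c3∈{1,9}] in row 7, 1 fits only at r7c3. So r7c3=1.
Step 3. [r9c2∈{5}] r9c2's peers cover all but 5, so r9c2=5.
Step 4. [r7c6∈{7}] r7c6's peers cover all but 7. So r7c6=7.
Step 5. [r3c4∈{3,4,7}] r3c4 is the only open cell in row 3 admitting 4, so r3c4=4.
Step 6. [r4c9∈{1,4,6,7}] r4c9 is the only open cell in row 4 admitting 4 ⇒ r4c9=4.
Step 7. [r6c6∈{8}] r6c6 has the single candidate 8, so r6c6=8.
Step 8. [r5c8∈{1,2,6}] row 5 places 2 nowhere but r5c8. So r5c8=2.
Step 9. [r4c8∈{1,6,7}] across col 8, 6 lands solely at r4c8. So r4c8=6.
Step 10. [r1c4∈{6,7}] col 4 places 6 nowhere but r1c4. So r1c4=6.
Step 11. [r1c6∈{5}] only 5 remains possible at r1c6, so r1c6=5.
Step 12. [r4c4∈{7}] only 7 remains possible at r4c4, so r4c4=7.
Step 13. [r2c5∈{3}] r2c5's peers cover all but 3 ⇒ r2c5=3.
Step 14. [r5c5∈{6,9}] 6 has one home in col 5: r5c5 ⇒ r5c5=6.
Step 15. [r4c3∈{5,9}] in col 3, 5 fits only at r4c3, so r4c3=5.
Step 16. [r3c5∈{7}] nothing but 7 survives at r3c5 ⇒ r3c5=7.
Step 17. [r8c5∈{5}] r8c5 has the single candidate 5. So r8c5=5.
Step 18. [r6c4∈{3}] r6c4 has the single candidate 3. So r6c4=3.
Step 19. [r4c7∈{8}] r4c7's peers cover all but 8 ⇒ r4c7=8.
Step 20. [r9c6∈{6}] r9c6 is down to just 6 ⇒ r9c6=6.
Step 21. [r8c7∈{9}] r8c7 is down to just 9, so r8c7=9.
Step 22. [r2c9∈{6}] only 6 remains possible at r2c9 ⇒ r2c9=6.
Step 23. [r9c3∈{3}] only 3 remains possible at r9c3, so r9c3=3.
Step 24. [r2c6∈{1}] r2c6 is down to just 1 ⇒ r2c6=1.
Step 25. [r7c5∈{2}] r7c5's peers cover all but 2 ⇒ r7c5=2.
Step 26. [r5c9∈{1}] r5c9 has the single candidate 1, so r5c9=1.
Step 27. [r4c2∈{1}] r4c2 has the single candidate 1 ⇒ r4c2=1.
Step 28. [r5c6∈{4}] r5c6 has the single candidate 4. So r5c6=4.
Step 29. [r2c1∈{5}] nothing but 5 survives at r2c1. So r2c1=5.
Step 30. [r6c7∈{5}] r6c7 is down to just 5 ⇒ r6c7=5.
Step 31. [r3c9∈{3}] r3c9 is down to just 3 ⇒ r3c9=3.
Step 32. [r6c2∈{2}] nothing but 2 survives at r6c2. So r6c2=2.
Step 33. [r9c8∈{1}] r9c8 is down to just 1 ⇒ r9c8=1.
Step 34. [r1c5∈{8}] r1c5 has the single candidate 8, so r1c5=8.
Step 35. [r7c1∈{9}] r7c1 is down to just 9. So r7c1=9.
Step 36. [r5c3∈{9}] r5c3 has the single candidate 9. So r5c3=9.
Step 37. [r6c8∈{7}] r6c8's peers cover all but 7. So r6c8=7.
Step 38. [r4c5∈{9}] only 9 remains possible at r4c5. So r4c5=9.
Step 39. [r1c9∈{7}] r1c9 is down to just 7. So r1c9=7.

Answer: 1 3 4 6 8 5 2 9 7 / 5 9 7 2 3 1 4 8 6 / 6 8 2 4 7 9 1 5 3 / 3 1 5 7 9 2 8 6 4 / 8 7 9 5 6 4 3 2 1 / 4 2 6 3 1 8 5 7 9 / 9 4 1 8 2 7 6 3 5 / 7 6 8 1 5 3 9 4 2 / 2 5 3 9 4 6 7 1 8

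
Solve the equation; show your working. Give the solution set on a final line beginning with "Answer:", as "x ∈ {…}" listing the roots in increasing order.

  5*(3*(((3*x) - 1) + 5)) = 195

Step 1. [5*(3*(((3*x) - 1) + 5)) = 195] LHS = 5·(…); ÷5 both sides. So div: 3*(((3*x) - 1) + 5) = 39.
Step 2. [3*(((3*x) - 1) + 5) = 39] leading coefficient 3: divide by 3. So div: ((3*x) - 1) + 5 = 13.
Step 3. [((3*x) - 1) + 5 = 13] subtract 5: x sits inside (… + 5), so sub: (3*x) - 1 = 8.
Step 4. [(3*x) - 1 = 8] -1 is outermost — add 1 both sides, so sub: 3*x = 9.
Step 5. [3*x = 9] leading coefficient 3: divide by 3. So div: x = 3.

Answer: x ∈ {3}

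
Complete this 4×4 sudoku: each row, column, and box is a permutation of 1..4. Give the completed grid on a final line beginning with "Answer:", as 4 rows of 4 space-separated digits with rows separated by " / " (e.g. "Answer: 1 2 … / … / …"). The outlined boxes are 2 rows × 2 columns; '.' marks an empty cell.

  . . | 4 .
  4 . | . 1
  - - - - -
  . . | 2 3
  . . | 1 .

Step 1. [r2c2∈{2,3}] in row 2, 2 fits only at r2c2 ⇒ r2c2=2.
Step 2. [r3c2∈{1,4}] 4 has one home in row 3: r3c2. So r3c2=4.
Step 3. [r1c2∈{1,3}] 1 has one home in col 2: r1c2. So r1c2=1.
Step 4. [r4c2∈{3}] r4c2 is down to just 3. So r4c2=3.
Step 5. [r4c1∈{2}] only 2 remains possible at r4c1. So r4c1=2.
Step 6. [r3c1∈{1}] r3c1's peers cover all but 1 ⇒ r3c1=1.
Step 7. [r1c4∈{2}] r1c4's peers cover all but 2 ⇒ r1c4=2.
Step 8. [r4c4∈{4}] r4c4 is down to just 4 ⇒ r4c4=4.
Step 9. [r1c1∈{3}] r1c1 is down to just 3, so r1c1=3.
Step 10. [r2c3∈{3}] r2c3 has the single candidate 3. So r2c3=3.

Answer: 3 1 4 2 / 4 2 3 1 / 1 4 2 3 / 2 3 1 4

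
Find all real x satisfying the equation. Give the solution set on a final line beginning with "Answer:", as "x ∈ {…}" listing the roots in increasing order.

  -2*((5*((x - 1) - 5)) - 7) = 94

Step 1. [-2*((5*((x - 1) - 5)) - 7) = 94] leading coefficient -2: divide by -2, so div: (5*((x - 1) - 5)) - 7 = -47.
Step 2. [(5*((x - 1) - 5)) - 7 = -47] peel the -7: add 7 from each side, so sub: 5*((x - 1) - 5) = -40.
Step 3. [5*((x - 1) - 5) = -40] leading coefficient 5: divide by 5 ⇒ div: (x - 1) - 5 = -8.
Step 4. [(x - 1) - 5 = -8] 5 comes off first (add 5). So sub: x - 1 = -3.
Step 5. [x - 1 = -3] -1 is outermost — add 1 both sides, so sub: x = -2.

Answer: x ∈ {-2}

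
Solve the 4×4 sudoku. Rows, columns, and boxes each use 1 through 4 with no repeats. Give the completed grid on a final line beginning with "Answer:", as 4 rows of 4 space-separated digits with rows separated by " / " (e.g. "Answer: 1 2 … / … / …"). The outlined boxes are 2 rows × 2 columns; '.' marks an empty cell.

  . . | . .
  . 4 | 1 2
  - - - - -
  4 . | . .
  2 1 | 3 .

Step 1. [r1c4∈{3,4}] col 4 places 3 nowhere but r1c4 ⇒ r1c4=3.
Step 2. [r4c4∈{4}] r4c4 has the single candidate 4, so r4c4=4.
Step 3. [r2c1∈{3}] r2c1 is down to just 3. So r2c1=3.
Step 4. [r1c2∈{2}] r1c2 has the single candidate 2. So r1c2=2.
Step 5. [r3c3∈{2}] r3c3's peers cover all but 2 ⇒ r3c3=2.
Step 6. [r3c2∈{3}] nothing but 3 survives at r3c2 ⇒ r3c2=3.
Step 7. [r1c3∈{4}] nothing but 4 survives at r1c3, so r1c3=4.
Step 8. [r3c4∈{1}] nothing but 1 survives at r3c4 ⇒ r3c4=1.
Step 9. [r1c1∈{1}] only 1 remains possible at r1c1. So r1c1=1.

Answer: 1 2 4 3 / 3 4 1 2 / 4 3 2 1 / 2 1 3 4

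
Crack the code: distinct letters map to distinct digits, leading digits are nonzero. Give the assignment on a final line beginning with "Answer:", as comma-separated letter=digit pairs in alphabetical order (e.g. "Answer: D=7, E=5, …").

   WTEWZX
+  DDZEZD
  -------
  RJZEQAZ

Step 1. [R] R is the leading digit of a 7-digit sum of two 6-digit numbers; the final carry is exactly 1. So R=1.
Step 2. [col 1: X + D ≡ Z (mod 10)] several values work for X in column 1 (X + D ≡ Z (mod 10), carry-in 0); try X=6. So X=6.
Step 3. [col 1: X + D ≡ Z (mod 10)] no forcing yet in column 1 (carry-in 0); Z=9 is free and consistent — try it. So Z=9.
Step 4. [col 1: X + D ≡ Z (mod 10)] in column 1 we have X+D≡Z with carry-in 0; given X=6, Z=9 and digits 1,6,9 already taken and all letters distinct, that pins D to 3 ⇒ D=3.
Step 5. [col 2: Z + Z ≡ A (mod 10)] column 2 reads Z+Z+carry(0)=A with Z=9; with digits 1,3,6,9 already taken and all letters distinct, the only value for A is 8. So A=8.
Step 6. [col 3: W + E ≡ Q (mod 10)] column 3 (W + E ≡ Q (mod 10), carry-in 1) doesn't pin W yet; pick W=7 and continue ⇒ W=7.
Step 7. [col 3: W + E ≡ Q (mod 10)] no forcing yet in column 3 (carry-in 1); Q=2 is free and consistent — try it. So Q=2.
Step 8. [col 3: W + E ≡ Q (mod 10)] from column 3 (W=7, Q=2, carry-in 1, digits 1,2,3,6,7,8,9 already taken and all letters distinct): E must equal 4. So E=4.
Step 9. [col 5: T + D ≡ Z (mod 10)] in column 5 we have T+D≡Z with carry-in 1; given D=3, Z=9 and digits 1,2,3,4,6,7,8,9 already taken and all letters distinct, that pins T to 5, so T=5.
Step 10. [col 6: W + D ≡ J (mod 10)] from column 6 (W=7, D=3, carry-in 0, digits 1,2,3,4,5,6,7,8,9 already taken and all letters distinct): J must equal 0, so J=0.

Answer: A=8, D=3, E=4, J=0, Q=2, R=1, T=5, W=7, X=6, Z=9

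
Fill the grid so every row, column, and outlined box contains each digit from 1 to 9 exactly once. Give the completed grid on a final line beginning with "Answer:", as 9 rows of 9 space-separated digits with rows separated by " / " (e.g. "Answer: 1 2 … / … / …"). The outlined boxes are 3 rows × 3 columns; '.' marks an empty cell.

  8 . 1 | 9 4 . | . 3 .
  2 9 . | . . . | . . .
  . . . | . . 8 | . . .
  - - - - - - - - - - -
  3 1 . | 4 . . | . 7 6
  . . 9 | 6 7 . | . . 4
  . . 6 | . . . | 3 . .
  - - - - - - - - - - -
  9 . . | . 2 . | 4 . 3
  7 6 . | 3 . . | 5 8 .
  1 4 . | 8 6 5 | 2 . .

Step 1. [r5c1∈{5}] r5c1 has the single candidate 5. So r5c1=5.
Step 2. [r4c5∈{5,8,9}] in row 4, 5 fits only at r4c5, so r4c5=5.
Step 3. [r3c2∈{3,5,7}] across col 2, 3 lands solely at r3c2, so r3c2=3.
Step 4. [r3c5∈{1}] r3c5 is down to just 1, so r3c5=1.
Step 5. [r9c9∈{7,9}] in row 9, 7 fits only at r9c9, so r9c9=7.
Step 6. [r8c5∈{9}] nothing but 9 survives at r8c5, so r8c5=9.
Step 7. [r8c9∈{1}] only 1 remains possible at r8c9. So r8c9=1.
Step 8. [r3c1∈{4,6}] col 1 places 6 nowhere but r3c1, so r3c1=6.
Step 9. [r6c2∈{2,7,8}] r6c2 is the only open cell in row 6 admitting 7 ⇒ r6c2=7.
Step 10. [r1c2∈{5}] nothing but 5 survives at r1c2 ⇒ r1c2=5.
Step 11. [r1c9∈{2}] r1c9's peers cover all but 2 ⇒ r1c9=2.
Step 12. [r5c2∈{2,8}] r5c2 is the only open cell in col 2 admitting 2, so r5c2=2.
Step 13. [r6c8∈{1,2,5,9}] r6c8 is the only open cell in col 8 admitting 2, so r6c8=2.
Step 14. [r5c7∈{1,8}] across row 5, 8 lands solely at r5c7, so r5c7=8.
Step 15. [r6c9∈{5,9}] in row 6, 5 fits only at r6c9, so r6c9=5.
Step 16. [r2c7∈{1,6,7}] r2c7 is the only open cell in col 7 admitting 1 ⇒ r2c7=1.
Step 17. [r1c7∈{6,7}] in col 7, 6 fits only at r1c7 ⇒ r1c7=6.
Step 18. [r1c6∈{7}] r1c6 is down to just 7, so r1c6=7.
Step 19. [r7c6∈{1}] only 1 remains possible at r7c6 ⇒ r7c6=1.
Step 20. [r3c9∈{9}] r3c9's peers cover all but 9. So r3c9=9.
Step 21. [r2c3∈{4,7}] across row 2, 7 lands solely at r2c3. So r2c3=7.
Step 22. [r2c8∈{4,5}] row 2 places 4 nowhere but r2c8 ⇒ r2c8=4.
Step 23. [r4c3∈{8}] only 8 remains possible at r4c3. So r4c3=8.
Step 24. [r2c4∈{5}] only 5 remains possible at r2c4. So r2c4=5.
Step 25. [r4c6∈{2,9}] 2 has one home in row 4: r4c6, so r4c6=2.
Step 26. [r2c5∈{3}] r2c5 has the single candidate 3. So r2c5=3.
Step 27. [r2c6∈{6}] r2c6 has the single candidate 6. So r2c6=6.
Step 28. [r5c6∈{3}] nothing but 3 survives at r5c6, so r5c6=3.
Step 29. [r8c3∈{2}] r8c3 is down to just 2 ⇒ r8c3=2.
Step 30. [r7c3∈{5}] only 5 remains possible at r7c3, so r7c3=5.
Step 31. [r5c8∈{1}] only 1 remains possible at r5c8 ⇒ r5c8=1.
Step 32. [r9c3∈{3}] r9c3 has the single candidate 3, so r9c3=3.
Step 33. [r9c8∈{9}] r9c8 has the single candidate 9 ⇒ r9c8=9.
Step 34. [r7c8∈{6}] r7c8's peers cover all but 6, so r7c8=6.
Step 35. [r7c4∈{7}] only 7 remains possible at r7c4. So r7c4=7.
Step 36. [r6c4∈{1}] r6c4 is down to just 1, so r6c4=1.
Step 37. [r3c7∈{7}] r3c7's peers cover all but 7. So r3c7=7.
Step 38. [r3c4∈{2}] r3c4's peers cover all but 2. So r3c4=2.
Step 39. [r6c5∈{8}] r6c5 is down to just 8 ⇒ r6c5=8.
Step 40. [r6c1∈{4}] r6c1 has the single candidate 4, so r6c1=4.
Step 41. [r7c2∈{8}] r7c2 is down to just 8. So r7c2=8.
Step 42. [r8c6∈{4}] nothing but 4 survives at r8c6, so r8c6=4.
Step 43. [r6c6∈{9}] only 9 remains possible at r6c6 ⇒ r6c6=9.
Step 44. [r3c3∈{4}] r3c3 has the single candidate 4. So r3c3=4.
Step 45. [r3c8∈{5}] r3c8 is down to just 5. So r3c8=5.
Step 46. [r4c7∈{9}] nothing but 9 survives at r4c7, so r4c7=9.
Step 47. [r2c9∈{8}] only 8 remains possible at r2c9, so r2c9=8.

Answer: 8 5 1 9 4 7 6 3 2 / 2 9 7 5 3 6 1 4 8 / 6 3 4 2 1 8 7 5 9 / 3 1 8 4 5 2 9 7 6 / 5 2 9 6 7 3 8 1 4 / 4 7 6 1 8 9 3 2 5 / 9 8 5 7 2 1 4 6 3 / 7 6 2 3 9 4 5 8 1 / 1 4 3 8 6 5 2 9 7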